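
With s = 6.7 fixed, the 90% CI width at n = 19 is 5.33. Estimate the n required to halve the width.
n ≈ 76

CI width ∝ 1/√n
To reduce width by factor 2, need √n to grow by 2 → need 2² = 4 times as many samples.

Current: n = 19, width = 5.33
New: n = 76, width ≈ 2.56

Width reduced by factor of 5.33/2.56 = 2.08.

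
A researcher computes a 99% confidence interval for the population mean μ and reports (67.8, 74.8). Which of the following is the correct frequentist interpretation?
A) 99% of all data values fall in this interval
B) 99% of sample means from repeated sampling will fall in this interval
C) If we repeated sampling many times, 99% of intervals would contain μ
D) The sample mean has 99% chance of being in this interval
C

A) Wrong — a CI is about the parameter μ, not individual data values.
B) Wrong — coverage applies to intervals containing μ, not to future x̄ values.
C) Correct — this is the frequentist long-run coverage interpretation.
D) Wrong — x̄ is observed and sits in the interval by construction.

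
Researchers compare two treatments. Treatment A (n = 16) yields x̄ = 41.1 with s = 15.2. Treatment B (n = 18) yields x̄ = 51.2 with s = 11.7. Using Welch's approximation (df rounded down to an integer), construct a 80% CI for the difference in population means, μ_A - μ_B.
(-16.26, -3.94)

Difference: x̄₁ - x̄₂ = -10.10
SE = √(s₁²/n₁ + s₂²/n₂) = √(15.2²/16 + 11.7²/18) = 4.6952
df = 28.09 → 28 (Welch–Satterthwaite, rounded down)
t* = 1.313

CI: -10.10 ± 1.313 · 4.6952 = -10.10 ± 6.16 = (-16.26, -3.94)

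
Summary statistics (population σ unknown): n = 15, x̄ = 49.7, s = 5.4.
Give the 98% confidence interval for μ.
(46.04, 53.36)

t-interval (σ unknown):
df = n - 1 = 14
t* = 2.624 for 98% confidence

Margin of error = t* · s/√n = 2.624 · 5.4/√15 = 3.66

CI: (46.04, 53.36)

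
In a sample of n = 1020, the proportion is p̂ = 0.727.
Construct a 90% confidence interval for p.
(0.704, 0.750)

Proportion CI:
SE = √(p̂(1-p̂)/n) = √(0.727 · 0.273 / 1020) = 0.01395

z* = 1.645
Margin = z* · SE = 1.645 · 0.01395 = 0.0229

CI: 0.727 ± 0.0229 = (0.704, 0.750)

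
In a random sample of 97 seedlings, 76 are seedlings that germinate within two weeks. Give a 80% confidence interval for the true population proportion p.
(0.730, 0.837)

Proportion CI:
p̂ = 76/97 = 0.78351
SE = √(p̂(1-p̂)/n) = √(0.78351 · 0.21649 / 97) = 0.04182

z* = 1.282
Margin = z* · SE = 1.282 · 0.04182 = 0.0536

CI: 0.78351 ± 0.0536 = (0.730, 0.837)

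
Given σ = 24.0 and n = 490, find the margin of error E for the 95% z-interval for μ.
Margin of error = 2.13

Margin of error = z* · σ/√n
= 1.960 · 24.0/√490
= 1.960 · 24.0/22.1359
= 2.13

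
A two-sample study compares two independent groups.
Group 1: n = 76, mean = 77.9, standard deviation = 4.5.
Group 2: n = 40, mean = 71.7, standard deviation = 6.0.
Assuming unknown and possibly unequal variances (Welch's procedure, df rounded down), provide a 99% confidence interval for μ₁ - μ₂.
(3.33, 9.07)

Difference: x̄₁ - x̄₂ = 6.20
SE = √(s₁²/n₁ + s₂²/n₂) = √(4.5²/76 + 6.0²/40) = 1.0800
df = 62.65 → 62 (Welch–Satterthwaite, rounded down)
t* = 2.657

CI: 6.20 ± 2.657 · 1.0800 = 6.20 ± 2.87 = (3.33, 9.07)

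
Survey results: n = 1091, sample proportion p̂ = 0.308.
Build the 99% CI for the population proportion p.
(0.272, 0.344)

Proportion CI:
SE = √(p̂(1-p̂)/n) = √(0.308 · 0.692 / 1091) = 0.01398

z* = 2.576
Margin = z* · SE = 2.576 · 0.01398 = 0.0360

CI: 0.308 ± 0.0360 = (0.272, 0.344)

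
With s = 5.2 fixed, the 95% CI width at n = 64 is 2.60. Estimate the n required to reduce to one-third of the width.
n ≈ 576

CI width ∝ 1/√n
To reduce width by factor 3, need √n to grow by 3 → need 3² = 9 times as many samples.

Current: n = 64, width = 2.60
New: n = 576, width ≈ 0.85

Width reduced by factor of 2.60/0.85 = 3.06.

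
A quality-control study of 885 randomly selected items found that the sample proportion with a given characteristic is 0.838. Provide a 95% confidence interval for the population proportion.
(0.814, 0.862)

Proportion CI:
SE = √(p̂(1-p̂)/n) = √(0.838 · 0.162 / 885) = 0.01239

z* = 1.960
Margin = z* · SE = 1.960 · 0.01239 = 0.0243

CI: 0.838 ± 0.0243 = (0.814, 0.862)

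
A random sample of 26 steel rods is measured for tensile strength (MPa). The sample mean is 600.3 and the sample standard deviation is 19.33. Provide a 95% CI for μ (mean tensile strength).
(592.49, 608.11)

t-interval (σ unknown):
df = n - 1 = 25
t* = 2.060 for 95% confidence

Margin of error = t* · s/√n = 2.060 · 19.33/√26 = 7.81

CI: (592.49, 608.11)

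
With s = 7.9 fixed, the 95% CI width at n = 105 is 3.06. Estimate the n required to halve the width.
n ≈ 420

CI width ∝ 1/√n
To reduce width by factor 2, need √n to grow by 2 → need 2² = 4 times as many samples.

Current: n = 105, width = 3.06
New: n = 420, width ≈ 1.52

Width reduced by factor of 3.06/1.52 = 2.01.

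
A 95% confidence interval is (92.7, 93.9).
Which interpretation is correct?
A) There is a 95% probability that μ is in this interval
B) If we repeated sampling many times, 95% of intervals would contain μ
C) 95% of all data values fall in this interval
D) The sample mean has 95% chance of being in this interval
B

A) Wrong — μ is fixed; the randomness lives in the interval, not in μ.
B) Correct — this is the frequentist long-run coverage interpretation.
C) Wrong — a CI is about the parameter μ, not individual data values.
D) Wrong — x̄ is observed and sits in the interval by construction.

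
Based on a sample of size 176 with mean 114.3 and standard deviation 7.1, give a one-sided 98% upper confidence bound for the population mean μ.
μ ≤ 115.41

Upper bound (one-sided):
t* = 2.069 (one-sided for 98%)
Upper bound = x̄ + t* · s/√n = 114.3 + 2.069 · 7.1/√176 = 115.41

We are 98% confident that μ ≤ 115.41.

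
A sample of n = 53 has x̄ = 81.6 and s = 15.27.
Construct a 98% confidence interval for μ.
(76.57, 86.63)

t-interval (σ unknown):
df = n - 1 = 52
t* = 2.400 for 98% confidence

Margin of error = t* · s/√n = 2.400 · 15.27/√53 = 5.03

CI: (76.57, 86.63)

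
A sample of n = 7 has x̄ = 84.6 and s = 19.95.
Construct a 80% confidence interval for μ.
(73.74, 95.46)

t-interval (σ unknown):
df = n - 1 = 6
t* = 1.440 for 80% confidence

Margin of error = t* · s/√n = 1.440 · 19.95/√7 = 10.86

CI: (73.74, 95.46)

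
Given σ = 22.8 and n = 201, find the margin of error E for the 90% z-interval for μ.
Margin of error = 2.65

Margin of error = z* · σ/√n
= 1.645 · 22.8/√201
= 1.645 · 22.8/14.1774
= 2.65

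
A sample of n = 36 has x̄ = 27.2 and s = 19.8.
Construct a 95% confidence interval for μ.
(20.50, 33.90)

t-interval (σ unknown):
df = n - 1 = 35
t* = 2.030 for 95% confidence

Margin of error = t* · s/√n = 2.030 · 19.8/√36 = 6.70

CI: (20.50, 33.90)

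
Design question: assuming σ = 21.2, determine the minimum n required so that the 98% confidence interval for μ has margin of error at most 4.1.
n ≥ 145

For margin E ≤ 4.1:
n ≥ (z* · σ / E)²
n ≥ (2.326 · 21.2 / 4.1)²
n ≥ 144.65

Minimum n = 145 (rounding up)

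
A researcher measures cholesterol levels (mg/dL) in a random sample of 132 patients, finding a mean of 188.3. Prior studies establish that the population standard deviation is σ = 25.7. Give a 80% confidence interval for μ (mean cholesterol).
(185.43, 191.17)

z-interval (σ known):
z* = 1.282 for 80% confidence

Margin of error = z* · σ/√n = 1.282 · 25.7/√132 = 2.87

CI: (188.3 - 2.87, 188.3 + 2.87) = (185.43, 191.17)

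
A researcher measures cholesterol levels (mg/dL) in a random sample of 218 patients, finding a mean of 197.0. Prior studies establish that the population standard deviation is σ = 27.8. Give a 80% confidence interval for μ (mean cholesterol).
(194.59, 199.41)

z-interval (σ known):
z* = 1.282 for 80% confidence

Margin of error = z* · σ/√n = 1.282 · 27.8/√218 = 2.41

CI: (197.0 - 2.41, 197.0 + 2.41) = (194.59, 199.41)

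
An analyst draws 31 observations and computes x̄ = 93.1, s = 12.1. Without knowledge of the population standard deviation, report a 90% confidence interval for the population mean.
(89.41, 96.79)

t-interval (σ unknown):
df = n - 1 = 30
t* = 1.697 for 90% confidence

Margin of error = t* · s/√n = 1.697 · 12.1/√31 = 3.69

CI: (89.41, 96.79)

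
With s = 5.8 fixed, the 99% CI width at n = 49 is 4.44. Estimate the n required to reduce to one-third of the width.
n ≈ 441

CI width ∝ 1/√n
To reduce width by factor 3, need √n to grow by 3 → need 3² = 9 times as many samples.

Current: n = 49, width = 4.44
New: n = 441, width ≈ 1.43

Width reduced by factor of 4.44/1.43 = 3.10.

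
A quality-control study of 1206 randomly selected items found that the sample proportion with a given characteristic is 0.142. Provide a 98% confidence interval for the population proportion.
(0.119, 0.165)

Proportion CI:
SE = √(p̂(1-p̂)/n) = √(0.142 · 0.858 / 1206) = 0.01005

z* = 2.326
Margin = z* · SE = 2.326 · 0.01005 = 0.0234

CI: 0.142 ± 0.0234 = (0.119, 0.165)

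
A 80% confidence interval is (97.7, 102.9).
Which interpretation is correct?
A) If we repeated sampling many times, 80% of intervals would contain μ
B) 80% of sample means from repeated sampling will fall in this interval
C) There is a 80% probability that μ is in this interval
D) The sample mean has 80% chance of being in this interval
A

A) Correct — this is the frequentist long-run coverage interpretation.
B) Wrong — coverage applies to intervals containing μ, not to future x̄ values.
C) Wrong — μ is fixed; the randomness lives in the interval, not in μ.
D) Wrong — x̄ is observed and sits in the interval by construction.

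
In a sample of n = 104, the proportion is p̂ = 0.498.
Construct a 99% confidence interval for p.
(0.372, 0.624)

Proportion CI:
SE = √(p̂(1-p̂)/n) = √(0.498 · 0.502 / 104) = 0.04903

z* = 2.576
Margin = z* · SE = 2.576 · 0.04903 = 0.1263

CI: 0.498 ± 0.1263 = (0.372, 0.624)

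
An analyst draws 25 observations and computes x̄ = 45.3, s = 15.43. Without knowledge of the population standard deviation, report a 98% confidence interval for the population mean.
(37.61, 52.99)

t-interval (σ unknown):
df = n - 1 = 24
t* = 2.492 for 98% confidence

Margin of error = t* · s/√n = 2.492 · 15.43/√25 = 7.69

CI: (37.61, 52.99)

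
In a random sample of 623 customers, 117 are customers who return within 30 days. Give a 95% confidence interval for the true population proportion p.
(0.157, 0.218)

Proportion CI:
p̂ = 117/623 = 0.18780
SE = √(p̂(1-p̂)/n) = √(0.18780 · 0.81220 / 623) = 0.01565

z* = 1.960
Margin = z* · SE = 1.960 · 0.01565 = 0.0307

CI: 0.18780 ± 0.0307 = (0.157, 0.218)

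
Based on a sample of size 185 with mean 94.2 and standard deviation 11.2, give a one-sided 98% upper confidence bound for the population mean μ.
μ ≤ 95.90

Upper bound (one-sided):
t* = 2.068 (one-sided for 98%)
Upper bound = x̄ + t* · s/√n = 94.2 + 2.068 · 11.2/√185 = 95.90

We are 98% confident that μ ≤ 95.90.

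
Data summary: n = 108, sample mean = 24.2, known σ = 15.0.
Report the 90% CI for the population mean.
(21.83, 26.57)

z-interval (σ known):
z* = 1.645 for 90% confidence

Margin of error = z* · σ/√n = 1.645 · 15.0/√108 = 2.37

CI: (24.2 - 2.37, 24.2 + 2.37) = (21.83, 26.57)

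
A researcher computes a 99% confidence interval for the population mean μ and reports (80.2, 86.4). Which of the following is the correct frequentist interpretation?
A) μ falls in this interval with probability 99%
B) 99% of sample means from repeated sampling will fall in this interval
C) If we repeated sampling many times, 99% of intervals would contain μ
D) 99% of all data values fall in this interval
C

A) Wrong — μ is fixed; the randomness lives in the interval, not in μ.
B) Wrong — coverage applies to intervals containing μ, not to future x̄ values.
C) Correct — this is the frequentist long-run coverage interpretation.
D) Wrong — a CI is about the parameter μ, not individual data values.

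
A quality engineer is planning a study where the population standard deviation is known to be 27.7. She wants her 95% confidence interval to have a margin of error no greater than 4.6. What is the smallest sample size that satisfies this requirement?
n ≥ 140

For margin E ≤ 4.6:
n ≥ (z* · σ / E)²
n ≥ (1.960 · 27.7 / 4.6)²
n ≥ 139.30

Minimum n = 140 (rounding up)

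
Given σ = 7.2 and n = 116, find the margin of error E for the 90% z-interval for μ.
Margin of error = 1.10

Margin of error = z* · σ/√n
= 1.645 · 7.2/√116
= 1.645 · 7.2/10.7703
= 1.10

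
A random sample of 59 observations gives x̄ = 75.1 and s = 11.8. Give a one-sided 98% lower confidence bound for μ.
μ ≥ 71.87

Lower bound (one-sided):
t* = 2.101 (one-sided for 98%)
Lower bound = x̄ - t* · s/√n = 75.1 - 2.101 · 11.8/√59 = 71.87

We are 98% confident that μ ≥ 71.87.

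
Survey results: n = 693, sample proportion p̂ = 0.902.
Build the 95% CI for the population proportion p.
(0.880, 0.924)

Proportion CI:
SE = √(p̂(1-p̂)/n) = √(0.902 · 0.098 / 693) = 0.01129

z* = 1.960
Margin = z* · SE = 1.960 · 0.01129 = 0.0221

CI: 0.902 ± 0.0221 = (0.880, 0.924)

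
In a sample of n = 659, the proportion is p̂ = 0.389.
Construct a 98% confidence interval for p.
(0.345, 0.433)

Proportion CI:
SE = √(p̂(1-p̂)/n) = √(0.389 · 0.611 / 659) = 0.01899

z* = 2.326
Margin = z* · SE = 2.326 · 0.01899 = 0.0442

CI: 0.389 ± 0.0442 = (0.345, 0.433)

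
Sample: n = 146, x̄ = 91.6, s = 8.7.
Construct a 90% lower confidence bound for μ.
μ ≥ 90.67

Lower bound (one-sided):
t* = 1.287 (one-sided for 90%)
Lower bound = x̄ - t* · s/√n = 91.6 - 1.287 · 8.7/√146 = 90.67

We are 90% confident that μ ≥ 90.67.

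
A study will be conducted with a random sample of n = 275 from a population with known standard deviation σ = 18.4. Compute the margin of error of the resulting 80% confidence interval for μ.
Margin of error = 1.42

Margin of error = z* · σ/√n
= 1.282 · 18.4/√275
= 1.282 · 18.4/16.5831
= 1.42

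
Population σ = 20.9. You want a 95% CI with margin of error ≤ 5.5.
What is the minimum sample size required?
n ≥ 56

For margin E ≤ 5.5:
n ≥ (z* · σ / E)²
n ≥ (1.960 · 20.9 / 5.5)²
n ≥ 55.47

Minimum n = 56 (rounding up)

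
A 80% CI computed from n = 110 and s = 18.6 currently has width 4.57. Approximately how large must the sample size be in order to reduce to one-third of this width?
n ≈ 990

CI width ∝ 1/√n
To reduce width by factor 3, need √n to grow by 3 → need 3² = 9 times as many samples.

Current: n = 110, width = 4.57
New: n = 990, width ≈ 1.52

Width reduced by factor of 4.57/1.52 = 3.01.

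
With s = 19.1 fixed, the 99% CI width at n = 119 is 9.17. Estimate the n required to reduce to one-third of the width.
n ≈ 1071

CI width ∝ 1/√n
To reduce width by factor 3, need √n to grow by 3 → need 3² = 9 times as many samples.

Current: n = 119, width = 9.17
New: n = 1071, width ≈ 3.01

Width reduced by factor of 9.17/3.01 = 3.05.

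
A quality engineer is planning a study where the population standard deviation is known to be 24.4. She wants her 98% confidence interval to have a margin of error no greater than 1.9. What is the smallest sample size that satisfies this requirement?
n ≥ 893

For margin E ≤ 1.9:
n ≥ (z* · σ / E)²
n ≥ (2.326 · 24.4 / 1.9)²
n ≥ 892.26

Minimum n = 893 (rounding up)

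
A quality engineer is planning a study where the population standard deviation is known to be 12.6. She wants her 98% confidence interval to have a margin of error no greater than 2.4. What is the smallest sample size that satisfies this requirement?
n ≥ 150

For margin E ≤ 2.4:
n ≥ (z* · σ / E)²
n ≥ (2.326 · 12.6 / 2.4)²
n ≥ 149.12

Minimum n = 150 (rounding up)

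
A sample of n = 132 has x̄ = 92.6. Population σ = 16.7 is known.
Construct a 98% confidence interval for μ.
(89.22, 95.98)

z-interval (σ known):
z* = 2.326 for 98% confidence

Margin of error = z* · σ/√n = 2.326 · 16.7/√132 = 3.38

CI: (92.6 - 3.38, 92.6 + 3.38) = (89.22, 95.98)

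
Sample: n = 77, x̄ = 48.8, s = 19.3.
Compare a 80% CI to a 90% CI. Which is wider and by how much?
90% CI is wider by 1.63

df = 76
80% CI: t* = 1.293, (45.96, 51.64), width = 2 · t* · s/√n = 5.69
90% CI: t* = 1.665, (45.14, 52.46), width = 2 · t* · s/√n = 7.32

The 90% CI is wider by 7.32 - 5.69 = 1.63.
Higher confidence requires a wider interval.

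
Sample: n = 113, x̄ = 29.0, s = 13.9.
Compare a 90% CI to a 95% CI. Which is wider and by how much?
95% CI is wider by 0.84

df = 112
90% CI: t* = 1.659, (26.83, 31.17), width = 2 · t* · s/√n = 4.34
95% CI: t* = 1.981, (26.41, 31.59), width = 2 · t* · s/√n = 5.18

The 95% CI is wider by 5.18 - 4.34 = 0.84.
Higher confidence requires a wider interval.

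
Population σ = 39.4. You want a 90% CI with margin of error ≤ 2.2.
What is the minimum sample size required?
n ≥ 868

For margin E ≤ 2.2:
n ≥ (z* · σ / E)²
n ≥ (1.645 · 39.4 / 2.2)²
n ≥ 867.92

Minimum n = 868 (rounding up)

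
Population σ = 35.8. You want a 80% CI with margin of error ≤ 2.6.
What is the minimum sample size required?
n ≥ 312

For margin E ≤ 2.6:
n ≥ (z* · σ / E)²
n ≥ (1.282 · 35.8 / 2.6)²
n ≥ 311.60

Minimum n = 312 (rounding up)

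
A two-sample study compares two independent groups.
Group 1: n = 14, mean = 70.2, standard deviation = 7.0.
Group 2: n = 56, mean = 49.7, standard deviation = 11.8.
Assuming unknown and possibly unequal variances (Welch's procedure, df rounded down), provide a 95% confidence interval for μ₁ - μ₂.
(15.52, 25.48)

Difference: x̄₁ - x̄₂ = 20.50
SE = √(s₁²/n₁ + s₂²/n₂) = √(7.0²/14 + 11.8²/56) = 2.4467
df = 33.98 → 33 (Welch–Satterthwaite, rounded down)
t* = 2.035

CI: 20.50 ± 2.035 · 2.4467 = 20.50 ± 4.98 = (15.52, 25.48)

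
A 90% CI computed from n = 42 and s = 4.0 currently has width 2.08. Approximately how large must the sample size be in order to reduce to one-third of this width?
n ≈ 378

CI width ∝ 1/√n
To reduce width by factor 3, need √n to grow by 3 → need 3² = 9 times as many samples.

Current: n = 42, width = 2.08
New: n = 378, width ≈ 0.68

Width reduced by factor of 2.08/0.68 = 3.06.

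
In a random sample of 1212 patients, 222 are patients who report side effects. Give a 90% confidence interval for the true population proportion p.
(0.165, 0.201)

Proportion CI:
p̂ = 222/1212 = 0.18317
SE = √(p̂(1-p̂)/n) = √(0.18317 · 0.81683 / 1212) = 0.01111

z* = 1.645
Margin = z* · SE = 1.645 · 0.01111 = 0.0183

CI: 0.18317 ± 0.0183 = (0.165, 0.201)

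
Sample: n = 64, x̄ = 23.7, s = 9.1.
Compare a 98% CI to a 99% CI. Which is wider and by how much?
99% CI is wider by 0.61

df = 63
98% CI: t* = 2.387, (20.98, 26.42), width = 2 · t* · s/√n = 5.43
99% CI: t* = 2.656, (20.68, 26.72), width = 2 · t* · s/√n = 6.04

The 99% CI is wider by 6.04 - 5.43 = 0.61.
Higher confidence requires a wider interval.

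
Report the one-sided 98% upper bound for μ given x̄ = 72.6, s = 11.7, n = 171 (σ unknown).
μ ≤ 74.45

Upper bound (one-sided):
t* = 2.070 (one-sided for 98%)
Upper bound = x̄ + t* · s/√n = 72.6 + 2.070 · 11.7/√171 = 74.45

We are 98% confident that μ ≤ 74.45.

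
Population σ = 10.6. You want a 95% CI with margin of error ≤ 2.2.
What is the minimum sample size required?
n ≥ 90

For margin E ≤ 2.2:
n ≥ (z* · σ / E)²
n ≥ (1.960 · 10.6 / 2.2)²
n ≥ 89.18

Minimum n = 90 (rounding up)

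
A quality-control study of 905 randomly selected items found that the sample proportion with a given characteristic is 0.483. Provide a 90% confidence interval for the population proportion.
(0.456, 0.510)

Proportion CI:
SE = √(p̂(1-p̂)/n) = √(0.483 · 0.517 / 905) = 0.01661

z* = 1.645
Margin = z* · SE = 1.645 · 0.01661 = 0.0273

CI: 0.483 ± 0.0273 = (0.456, 0.510)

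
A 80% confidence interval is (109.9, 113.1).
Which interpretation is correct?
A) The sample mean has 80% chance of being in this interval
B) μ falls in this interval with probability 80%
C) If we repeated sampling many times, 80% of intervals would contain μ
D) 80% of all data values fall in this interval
C

A) Wrong — x̄ is observed and sits in the interval by construction.
B) Wrong — μ is fixed; the randomness lives in the interval, not in μ.
C) Correct — this is the frequentist long-run coverage interpretation.
D) Wrong — a CI is about the parameter μ, not individual data values.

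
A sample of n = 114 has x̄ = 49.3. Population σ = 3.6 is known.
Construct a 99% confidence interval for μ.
(48.43, 50.17)

z-interval (σ known):
z* = 2.576 for 99% confidence

Margin of error = z* · σ/√n = 2.576 · 3.6/√114 = 0.87

CI: (49.3 - 0.87, 49.3 + 0.87) = (48.43, 50.17)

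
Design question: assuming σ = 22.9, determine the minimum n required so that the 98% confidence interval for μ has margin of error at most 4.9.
n ≥ 119

For margin E ≤ 4.9:
n ≥ (z* · σ / E)²
n ≥ (2.326 · 22.9 / 4.9)²
n ≥ 118.17

Minimum n = 119 (rounding up)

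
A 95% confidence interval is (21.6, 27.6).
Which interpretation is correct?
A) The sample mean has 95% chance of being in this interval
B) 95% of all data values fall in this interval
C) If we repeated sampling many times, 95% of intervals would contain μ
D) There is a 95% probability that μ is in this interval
C

A) Wrong — x̄ is observed and sits in the interval by construction.
B) Wrong — a CI is about the parameter μ, not individual data values.
C) Correct — this is the frequentist long-run coverage interpretation.
D) Wrong — μ is fixed; the randomness lives in the interval, not in μ.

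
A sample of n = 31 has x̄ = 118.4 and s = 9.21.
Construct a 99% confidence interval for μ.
(113.85, 122.95)

t-interval (σ unknown):
df = n - 1 = 30
t* = 2.750 for 99% confidence

Margin of error = t* · s/√n = 2.750 · 9.21/√31 = 4.55

CI: (113.85, 122.95)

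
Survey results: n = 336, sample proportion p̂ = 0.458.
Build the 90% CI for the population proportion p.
(0.413, 0.503)

Proportion CI:
SE = √(p̂(1-p̂)/n) = √(0.458 · 0.542 / 336) = 0.02718

z* = 1.645
Margin = z* · SE = 1.645 · 0.02718 = 0.0447

CI: 0.458 ± 0.0447 = (0.413, 0.503)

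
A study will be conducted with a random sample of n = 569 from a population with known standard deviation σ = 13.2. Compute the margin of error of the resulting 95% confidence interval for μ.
Margin of error = 1.08

Margin of error = z* · σ/√n
= 1.960 · 13.2/√569
= 1.960 · 13.2/23.8537
= 1.08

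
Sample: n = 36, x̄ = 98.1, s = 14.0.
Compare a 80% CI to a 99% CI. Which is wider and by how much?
99% CI is wider by 6.62

df = 35
80% CI: t* = 1.306, (95.05, 101.15), width = 2 · t* · s/√n = 6.09
99% CI: t* = 2.724, (91.74, 104.46), width = 2 · t* · s/√n = 12.71

The 99% CI is wider by 12.71 - 6.09 = 6.62.
Higher confidence requires a wider interval.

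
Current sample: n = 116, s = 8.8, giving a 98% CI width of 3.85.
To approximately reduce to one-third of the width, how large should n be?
n ≈ 1044

CI width ∝ 1/√n
To reduce width by factor 3, need √n to grow by 3 → need 3² = 9 times as many samples.

Current: n = 116, width = 3.85
New: n = 1044, width ≈ 1.27

Width reduced by factor of 3.85/1.27 = 3.03.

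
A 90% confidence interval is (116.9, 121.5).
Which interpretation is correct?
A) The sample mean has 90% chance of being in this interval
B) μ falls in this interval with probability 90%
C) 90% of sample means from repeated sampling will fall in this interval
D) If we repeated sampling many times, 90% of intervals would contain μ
D

A) Wrong — x̄ is observed and sits in the interval by construction.
B) Wrong — μ is fixed; the randomness lives in the interval, not in μ.
C) Wrong — coverage applies to intervals containing μ, not to future x̄ values.
D) Correct — this is the frequentist long-run coverage interpretation.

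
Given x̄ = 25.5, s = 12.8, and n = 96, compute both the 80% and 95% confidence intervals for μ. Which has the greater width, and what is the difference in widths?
95% CI is wider by 1.82

df = 95
80% CI: t* = 1.291, (23.81, 27.19), width = 2 · t* · s/√n = 3.37
95% CI: t* = 1.985, (22.91, 28.09), width = 2 · t* · s/√n = 5.19

The 95% CI is wider by 5.19 - 3.37 = 1.82.
Higher confidence requires a wider interval.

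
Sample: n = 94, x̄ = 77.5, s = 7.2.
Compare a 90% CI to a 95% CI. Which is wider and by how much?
95% CI is wider by 0.48

df = 93
90% CI: t* = 1.661, (76.27, 78.73), width = 2 · t* · s/√n = 2.47
95% CI: t* = 1.986, (76.03, 78.97), width = 2 · t* · s/√n = 2.95

The 95% CI is wider by 2.95 - 2.47 = 0.48.
Higher confidence requires a wider interval.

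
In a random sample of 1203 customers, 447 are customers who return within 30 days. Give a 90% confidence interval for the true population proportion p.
(0.349, 0.394)

Proportion CI:
p̂ = 447/1203 = 0.37157
SE = √(p̂(1-p̂)/n) = √(0.37157 · 0.62843 / 1203) = 0.01393

z* = 1.645
Margin = z* · SE = 1.645 · 0.01393 = 0.0229

CI: 0.37157 ± 0.0229 = (0.349, 0.394)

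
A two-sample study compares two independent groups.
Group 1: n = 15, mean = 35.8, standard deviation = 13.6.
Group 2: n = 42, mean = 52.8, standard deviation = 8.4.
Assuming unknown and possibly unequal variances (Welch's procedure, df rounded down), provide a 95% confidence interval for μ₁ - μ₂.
(-24.90, -9.10)

Difference: x̄₁ - x̄₂ = -17.00
SE = √(s₁²/n₁ + s₂²/n₂) = √(13.6²/15 + 8.4²/42) = 3.7431
df = 17.96 → 17 (Welch–Satterthwaite, rounded down)
t* = 2.110

CI: -17.00 ± 2.110 · 3.7431 = -17.00 ± 7.90 = (-24.90, -9.10)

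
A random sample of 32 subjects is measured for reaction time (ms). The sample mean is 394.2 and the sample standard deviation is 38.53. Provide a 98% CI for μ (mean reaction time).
(377.49, 410.91)

t-interval (σ unknown):
df = n - 1 = 31
t* = 2.453 for 98% confidence

Margin of error = t* · s/√n = 2.453 · 38.53/√32 = 16.71

CI: (377.49, 410.91)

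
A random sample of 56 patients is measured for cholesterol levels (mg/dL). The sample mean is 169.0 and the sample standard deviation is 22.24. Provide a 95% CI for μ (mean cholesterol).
(163.04, 174.96)

t-interval (σ unknown):
df = n - 1 = 55
t* = 2.004 for 95% confidence

Margin of error = t* · s/√n = 2.004 · 22.24/√56 = 5.96

CI: (163.04, 174.96)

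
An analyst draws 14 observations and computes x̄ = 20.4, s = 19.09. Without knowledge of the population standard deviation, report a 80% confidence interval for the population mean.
(13.51, 27.29)

t-interval (σ unknown):
df = n - 1 = 13
t* = 1.350 for 80% confidence

Margin of error = t* · s/√n = 1.350 · 19.09/√14 = 6.89

CI: (13.51, 27.29)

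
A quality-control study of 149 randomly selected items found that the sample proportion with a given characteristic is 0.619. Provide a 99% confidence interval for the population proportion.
(0.517, 0.721)

Proportion CI:
SE = √(p̂(1-p̂)/n) = √(0.619 · 0.381 / 149) = 0.03978

z* = 2.576
Margin = z* · SE = 2.576 · 0.03978 = 0.1025

CI: 0.619 ± 0.1025 = (0.517, 0.721)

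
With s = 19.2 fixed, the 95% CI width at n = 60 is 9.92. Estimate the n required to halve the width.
n ≈ 240

CI width ∝ 1/√n
To reduce width by factor 2, need √n to grow by 2 → need 2² = 4 times as many samples.

Current: n = 60, width = 9.92
New: n = 240, width ≈ 4.88

Width reduced by factor of 9.92/4.88 = 2.03.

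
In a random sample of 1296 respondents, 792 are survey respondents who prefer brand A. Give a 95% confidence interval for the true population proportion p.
(0.585, 0.638)

Proportion CI:
p̂ = 792/1296 = 0.61111
SE = √(p̂(1-p̂)/n) = √(0.61111 · 0.38889 / 1296) = 0.01354

z* = 1.960
Margin = z* · SE = 1.960 · 0.01354 = 0.0265

CI: 0.61111 ± 0.0265 = (0.585, 0.638)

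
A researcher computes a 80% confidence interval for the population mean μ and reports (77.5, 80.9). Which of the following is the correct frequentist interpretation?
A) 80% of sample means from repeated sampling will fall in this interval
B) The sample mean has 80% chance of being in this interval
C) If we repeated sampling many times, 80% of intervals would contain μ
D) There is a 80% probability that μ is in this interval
C

A) Wrong — coverage applies to intervals containing μ, not to future x̄ values.
B) Wrong — x̄ is observed and sits in the interval by construction.
C) Correct — this is the frequentist long-run coverage interpretation.
D) Wrong — μ is fixed; the randomness lives in the interval, not in μ.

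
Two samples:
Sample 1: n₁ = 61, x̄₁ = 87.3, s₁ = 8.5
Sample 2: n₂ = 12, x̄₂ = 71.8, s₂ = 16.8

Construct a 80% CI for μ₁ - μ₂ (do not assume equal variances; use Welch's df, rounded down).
(8.76, 22.24)

Difference: x̄₁ - x̄₂ = 15.50
SE = √(s₁²/n₁ + s₂²/n₂) = √(8.5²/61 + 16.8²/12) = 4.9704
df = 12.13 → 12 (Welch–Satterthwaite, rounded down)
t* = 1.356

CI: 15.50 ± 1.356 · 4.9704 = 15.50 ± 6.74 = (8.76, 22.24)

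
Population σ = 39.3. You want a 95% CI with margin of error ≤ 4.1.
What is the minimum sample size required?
n ≥ 353

For margin E ≤ 4.1:
n ≥ (z* · σ / E)²
n ≥ (1.960 · 39.3 / 4.1)²
n ≥ 352.96

Minimum n = 353 (rounding up)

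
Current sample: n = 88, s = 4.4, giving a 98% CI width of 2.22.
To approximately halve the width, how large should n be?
n ≈ 352

CI width ∝ 1/√n
To reduce width by factor 2, need √n to grow by 2 → need 2² = 4 times as many samples.

Current: n = 88, width = 2.22
New: n = 352, width ≈ 1.10

Width reduced by factor of 2.22/1.10 = 2.02.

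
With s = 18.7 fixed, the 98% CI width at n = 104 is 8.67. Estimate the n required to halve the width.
n ≈ 416

CI width ∝ 1/√n
To reduce width by factor 2, need √n to grow by 2 → need 2² = 4 times as many samples.

Current: n = 104, width = 8.67
New: n = 416, width ≈ 4.28

Width reduced by factor of 8.67/4.28 = 2.03.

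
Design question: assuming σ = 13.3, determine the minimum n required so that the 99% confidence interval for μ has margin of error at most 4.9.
n ≥ 49

For margin E ≤ 4.9:
n ≥ (z* · σ / E)²
n ≥ (2.576 · 13.3 / 4.9)²
n ≥ 48.89

Minimum n = 49 (rounding up)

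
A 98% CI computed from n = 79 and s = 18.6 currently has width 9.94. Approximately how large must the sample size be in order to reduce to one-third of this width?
n ≈ 711

CI width ∝ 1/√n
To reduce width by factor 3, need √n to grow by 3 → need 3² = 9 times as many samples.

Current: n = 79, width = 9.94
New: n = 711, width ≈ 3.25

Width reduced by factor of 9.94/3.25 = 3.06.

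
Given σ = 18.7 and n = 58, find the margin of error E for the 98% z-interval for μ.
Margin of error = 5.71

Margin of error = z* · σ/√n
= 2.326 · 18.7/√58
= 2.326 · 18.7/7.6158
= 5.71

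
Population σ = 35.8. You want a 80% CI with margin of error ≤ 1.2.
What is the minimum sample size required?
n ≥ 1463

For margin E ≤ 1.2:
n ≥ (z* · σ / E)²
n ≥ (1.282 · 35.8 / 1.2)²
n ≥ 1462.78

Minimum n = 1463 (rounding up)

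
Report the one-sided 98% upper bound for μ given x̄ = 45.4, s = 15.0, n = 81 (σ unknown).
μ ≤ 48.88

Upper bound (one-sided):
t* = 2.088 (one-sided for 98%)
Upper bound = x̄ + t* · s/√n = 45.4 + 2.088 · 15.0/√81 = 48.88

We are 98% confident that μ ≤ 48.88.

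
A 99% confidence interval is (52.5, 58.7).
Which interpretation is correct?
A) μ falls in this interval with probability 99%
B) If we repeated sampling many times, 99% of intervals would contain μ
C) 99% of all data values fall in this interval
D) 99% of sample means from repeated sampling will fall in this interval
B

A) Wrong — μ is fixed; the randomness lives in the interval, not in μ.
B) Correct — this is the frequentist long-run coverage interpretation.
C) Wrong — a CI is about the parameter μ, not individual data values.
D) Wrong — coverage applies to intervals containing μ, not to future x̄ values.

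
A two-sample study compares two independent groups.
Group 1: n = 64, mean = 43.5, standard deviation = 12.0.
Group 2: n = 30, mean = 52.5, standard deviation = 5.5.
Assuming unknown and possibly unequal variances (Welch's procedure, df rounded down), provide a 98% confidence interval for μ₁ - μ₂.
(-13.27, -4.73)

Difference: x̄₁ - x̄₂ = -9.00
SE = √(s₁²/n₁ + s₂²/n₂) = √(12.0²/64 + 5.5²/30) = 1.8051
df = 91.99 → 91 (Welch–Satterthwaite, rounded down)
t* = 2.368

CI: -9.00 ± 2.368 · 1.8051 = -9.00 ± 4.27 = (-13.27, -4.73)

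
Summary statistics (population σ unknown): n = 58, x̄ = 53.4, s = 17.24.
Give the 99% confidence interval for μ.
(47.37, 59.43)

t-interval (σ unknown):
df = n - 1 = 57
t* = 2.665 for 99% confidence

Margin of error = t* · s/√n = 2.665 · 17.24/√58 = 6.03

CI: (47.37, 59.43)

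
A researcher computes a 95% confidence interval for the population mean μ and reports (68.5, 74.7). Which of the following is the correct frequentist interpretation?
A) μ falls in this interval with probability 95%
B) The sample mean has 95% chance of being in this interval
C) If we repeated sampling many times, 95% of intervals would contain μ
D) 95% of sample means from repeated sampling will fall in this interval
C

A) Wrong — μ is fixed; the randomness lives in the interval, not in μ.
B) Wrong — x̄ is observed and sits in the interval by construction.
C) Correct — this is the frequentist long-run coverage interpretation.
D) Wrong — coverage applies to intervals containing μ, not to future x̄ values.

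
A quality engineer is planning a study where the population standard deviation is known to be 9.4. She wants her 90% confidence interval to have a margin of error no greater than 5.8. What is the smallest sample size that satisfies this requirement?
n ≥ 8

For margin E ≤ 5.8:
n ≥ (z* · σ / E)²
n ≥ (1.645 · 9.4 / 5.8)²
n ≥ 7.11

Minimum n = 8 (rounding up)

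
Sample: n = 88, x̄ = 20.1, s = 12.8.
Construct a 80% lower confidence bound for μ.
μ ≥ 18.95

Lower bound (one-sided):
t* = 0.846 (one-sided for 80%)
Lower bound = x̄ - t* · s/√n = 20.1 - 0.846 · 12.8/√88 = 18.95

We are 80% confident that μ ≥ 18.95.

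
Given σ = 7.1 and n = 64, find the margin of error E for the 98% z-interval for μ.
Margin of error = 2.06

Margin of error = z* · σ/√n
= 2.326 · 7.1/√64
= 2.326 · 7.1/8.0000
= 2.06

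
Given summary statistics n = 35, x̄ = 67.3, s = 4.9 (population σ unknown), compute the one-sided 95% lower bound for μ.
μ ≥ 65.90

Lower bound (one-sided):
t* = 1.691 (one-sided for 95%)
Lower bound = x̄ - t* · s/√n = 67.3 - 1.691 · 4.9/√35 = 65.90

We are 95% confident that μ ≥ 65.90.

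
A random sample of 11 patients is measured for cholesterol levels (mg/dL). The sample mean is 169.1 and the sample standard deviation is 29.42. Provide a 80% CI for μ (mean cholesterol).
(156.93, 181.27)

t-interval (σ unknown):
df = n - 1 = 10
t* = 1.372 for 80% confidence

Margin of error = t* · s/√n = 1.372 · 29.42/√11 = 12.17

CI: (156.93, 181.27)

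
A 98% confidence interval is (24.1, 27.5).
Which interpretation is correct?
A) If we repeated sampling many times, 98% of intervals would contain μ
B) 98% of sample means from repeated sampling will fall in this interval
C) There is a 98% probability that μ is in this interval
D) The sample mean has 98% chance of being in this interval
A

A) Correct — this is the frequentist long-run coverage interpretation.
B) Wrong — coverage applies to intervals containing μ, not to future x̄ values.
C) Wrong — μ is fixed; the randomness lives in the interval, not in μ.
D) Wrong — x̄ is observed and sits in the interval by construction.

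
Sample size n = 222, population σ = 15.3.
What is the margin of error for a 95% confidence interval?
Margin of error = 2.01

Margin of error = z* · σ/√n
= 1.960 · 15.3/√222
= 1.960 · 15.3/14.8997
= 2.01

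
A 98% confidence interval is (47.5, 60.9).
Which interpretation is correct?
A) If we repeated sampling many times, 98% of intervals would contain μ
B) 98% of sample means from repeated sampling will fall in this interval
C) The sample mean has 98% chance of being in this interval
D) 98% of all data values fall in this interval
A

A) Correct — this is the frequentist long-run coverage interpretation.
B) Wrong — coverage applies to intervals containing μ, not to future x̄ values.
C) Wrong — x̄ is observed and sits in the interval by construction.
D) Wrong — a CI is about the parameter μ, not individual data values.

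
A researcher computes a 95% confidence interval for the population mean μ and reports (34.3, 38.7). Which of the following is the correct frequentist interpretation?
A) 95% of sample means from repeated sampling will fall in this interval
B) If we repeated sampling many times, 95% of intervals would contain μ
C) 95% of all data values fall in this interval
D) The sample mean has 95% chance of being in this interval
B

A) Wrong — coverage applies to intervals containing μ, not to future x̄ values.
B) Correct — this is the frequentist long-run coverage interpretation.
C) Wrong — a CI is about the parameter μ, not individual data values.
D) Wrong — x̄ is observed and sits in the interval by construction.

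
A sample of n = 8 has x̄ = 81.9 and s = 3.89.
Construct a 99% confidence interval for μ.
(77.09, 86.71)

t-interval (σ unknown):
df = n - 1 = 7
t* = 3.499 for 99% confidence

Margin of error = t* · s/√n = 3.499 · 3.89/√8 = 4.81

CI: (77.09, 86.71)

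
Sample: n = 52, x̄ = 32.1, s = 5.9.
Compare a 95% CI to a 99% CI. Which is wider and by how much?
99% CI is wider by 1.09

df = 51
95% CI: t* = 2.008, (30.46, 33.74), width = 2 · t* · s/√n = 3.29
99% CI: t* = 2.676, (29.91, 34.29), width = 2 · t* · s/√n = 4.38

The 99% CI is wider by 4.38 - 3.29 = 1.09.
Higher confidence requires a wider interval.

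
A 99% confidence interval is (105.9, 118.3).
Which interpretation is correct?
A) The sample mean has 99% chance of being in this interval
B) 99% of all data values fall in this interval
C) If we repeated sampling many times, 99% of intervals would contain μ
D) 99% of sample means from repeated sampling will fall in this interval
C

A) Wrong — x̄ is observed and sits in the interval by construction.
B) Wrong — a CI is about the parameter μ, not individual data values.
C) Correct — this is the frequentist long-run coverage interpretation.
D) Wrong — coverage applies to intervals containing μ, not to future x̄ values.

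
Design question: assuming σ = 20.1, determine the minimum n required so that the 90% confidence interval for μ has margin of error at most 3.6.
n ≥ 85

For margin E ≤ 3.6:
n ≥ (z* · σ / E)²
n ≥ (1.645 · 20.1 / 3.6)²
n ≥ 84.36

Minimum n = 85 (rounding up)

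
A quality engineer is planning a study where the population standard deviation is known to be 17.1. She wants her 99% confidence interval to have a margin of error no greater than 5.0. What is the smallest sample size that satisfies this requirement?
n ≥ 78

For margin E ≤ 5.0:
n ≥ (z* · σ / E)²
n ≥ (2.576 · 17.1 / 5.0)²
n ≥ 77.61

Minimum n = 78 (rounding up)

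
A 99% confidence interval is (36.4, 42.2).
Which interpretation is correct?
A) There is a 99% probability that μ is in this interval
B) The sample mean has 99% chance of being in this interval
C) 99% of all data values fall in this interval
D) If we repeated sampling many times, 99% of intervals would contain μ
D

A) Wrong — μ is fixed; the randomness lives in the interval, not in μ.
B) Wrong — x̄ is observed and sits in the interval by construction.
C) Wrong — a CI is about the parameter μ, not individual data values.
D) Correct — this is the frequentist long-run coverage interpretation.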